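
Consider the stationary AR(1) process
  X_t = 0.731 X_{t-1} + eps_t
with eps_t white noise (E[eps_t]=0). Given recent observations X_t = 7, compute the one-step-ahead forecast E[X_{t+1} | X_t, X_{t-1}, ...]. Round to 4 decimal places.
E[X_{t+1} \mid \mathcal F_t] = 5.1170

For an AR(p) model X_t = c + sum_i phi_i X_{t-i} + eps_t, the
one-step-ahead conditional mean is
  E[X_{t+1} | X_t, ...] = c + sum_i phi_i X_{t+1-i}.
Substitute known values:
  E[X_{t+1} | ...] = (0.731) * (7)
                   = 5.1170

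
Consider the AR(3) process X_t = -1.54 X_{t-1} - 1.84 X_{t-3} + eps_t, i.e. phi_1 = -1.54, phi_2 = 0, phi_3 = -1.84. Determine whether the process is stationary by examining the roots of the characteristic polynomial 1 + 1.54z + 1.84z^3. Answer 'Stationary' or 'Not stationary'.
\text{Not stationary}

The AR(p) characteristic polynomial is P(z) = 1 + 1.54z + 1.84z^3.
Stationarity requires all roots to lie outside the unit circle, i.e. |z| > 1 for every root.
Degree 3: look for a simple real root z0 first, then factor out (1 - z/z0) and solve the remaining quadratic.
Testing z0 = -0.5: P(-0.5) = 1 + (1.54)(-0.5) + (0)(-0.5)^2 + (1.84)(-0.5)^3
  = 1 + (-0.77) + (0) + (-0.23) = 0.  So z_0 = -0.5 is a root, |z_0| = 0.5.
Divide out the factor (1 + 2 z) = (1 - z/z0) (since 1/z0 = -2):
  P(z) = (1 + 2 z)(1 + (-0.46) z + (0.92) z^2)
  [check: z-coef -0.46 - (-2) = 1.54; z^2-coef 0.92 - (-2)(-0.46) = 0; z^3-coef -(-2)(0.92) = 1.84.]
Remaining roots from the quadratic factor 1 + (-0.46) z + (0.92) z^2:
  Set 1 + (-0.46) z + (0.92) z^2 = 0, i.e. a z^2 + b z + c = 0 with a = 0.92, b = -0.46, c = 1.
  Discriminant D = b^2 - 4ac = (-0.46)^2 - 4*(0.92)*1 = 0.2116 - (3.68) = -3.4684.
  D < 0, so the roots are the complex-conjugate pair z = (-b +/- i sqrt(-D)) / (2a) = 0.25 +/- 1.0122i.
  For a conjugate pair |z|^2 = z * conj(z) = (product of roots) = c/a = 1/(0.92) = 1.086957, so |z| = sqrt(1.086957) = 1.0426 for both roots.
Moduli of all roots: 0.5000, 1.0426, 1.0426.
All moduli strictly greater than 1? No.
Verdict: Not stationary.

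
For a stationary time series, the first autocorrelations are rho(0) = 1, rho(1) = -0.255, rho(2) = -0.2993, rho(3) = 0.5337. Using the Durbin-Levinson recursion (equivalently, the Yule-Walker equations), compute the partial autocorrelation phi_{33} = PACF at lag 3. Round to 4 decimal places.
\phi_{33} = 0.4140

The PACF at lag k is phi_{kk}, the last component of the solution
to the Yule-Walker system G_k phi = r_k where
  (G_k)_{ij} = rho(|i - j|), (r_k)_i = rho(i), i,j = 1..k.
Equivalently, Durbin-Levinson gives phi_{kk} iteratively:
  phi_{11} = rho(1)
  phi_{kk} = [rho(k) - sum_{j=1..k-1} phi_{k-1,j} rho(k-j)]
            / [1 - sum_{j=1..k-1} phi_{k-1,j} rho(j)],
  phi_{k,j} = phi_{k-1,j} - phi_{kk} phi_{k-1,k-j},  j = 1..k-1.
Step k = 1:
  phi_11 = rho(1) = -0.255.
Step k = 2:
  phi_22 = [rho(2) - phi_11 rho(1)] / [1 - phi_11 rho(1)] = [-0.2993 - (-0.255)(-0.255)] / [1 - (-0.255)(-0.255)]
         = -0.364325 / 0.934975 = -0.389663.
  Update: phi_21 = phi_11 - phi_22 phi_11 = -0.255 - (-0.389663)(-0.255) = -0.354364.
Step k = 3:
  phi_33 = [rho(3) - phi_21 rho(2) - phi_22 rho(1)] / [1 - phi_21 rho(1) - phi_22 rho(2)]
    numerator   = 0.5337 - (-0.354364)(-0.2993) - (-0.389663)(-0.255) = 0.32827483
    denominator = 1 - (-0.354364)(-0.255) - (-0.389663)(-0.2993) = 0.79301109
  phi_33 = 0.32827483 / 0.79301109 = 0.414.
Therefore phi_{33} = 0.4140.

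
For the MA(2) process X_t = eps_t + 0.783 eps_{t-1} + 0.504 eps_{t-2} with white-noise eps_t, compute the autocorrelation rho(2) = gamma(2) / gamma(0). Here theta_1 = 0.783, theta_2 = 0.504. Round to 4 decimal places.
\rho(2) = 0.2699

For an MA(q) process with theta_0 = 1, the autocovariance is
  gamma(k) = sigma^2 * sum_{i=0..q-k} theta_i * theta_{i+k},
and rho(k) = gamma(k) / gamma(0). Sigma^2 cancels.
  numerator   = (1)*(0.504) = 0.504.
  denominator = (1)^2 + (0.783)^2 + (0.504)^2 = 1.867105.
  rho(2) = 0.504 / 1.867105 = 0.2699.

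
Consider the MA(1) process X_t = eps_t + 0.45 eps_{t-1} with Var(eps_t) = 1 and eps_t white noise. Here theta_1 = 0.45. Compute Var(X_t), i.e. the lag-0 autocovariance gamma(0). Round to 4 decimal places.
\gamma(0) = 1.2025

For an MA(q) process X_t = eps_t + sum_i theta_i eps_{t-i} with
Var(eps_t) = sigma^2, the variance is
  gamma(0) = sigma^2 * (1 + sum_i theta_i^2).
  sum_i theta_i^2 = (0.45)^2 = 0.2025.
  gamma(0) = 1 * (1 + 0.2025) = 1 * 1.2025 = 1.2025.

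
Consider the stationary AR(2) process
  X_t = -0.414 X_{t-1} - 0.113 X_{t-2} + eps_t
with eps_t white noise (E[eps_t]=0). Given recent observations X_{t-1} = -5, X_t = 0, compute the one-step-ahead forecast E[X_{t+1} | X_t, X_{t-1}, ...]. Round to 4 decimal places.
E[X_{t+1} \mid \mathcal F_t] = 0.5650

For an AR(p) model X_t = c + sum_i phi_i X_{t-i} + eps_t, the
one-step-ahead conditional mean is
  E[X_{t+1} | X_t, ...] = c + sum_i phi_i X_{t+1-i}.
Substitute known values:
  E[X_{t+1} | ...] = (-0.414) * (0) + (-0.113) * (-5)
                   = 0.5650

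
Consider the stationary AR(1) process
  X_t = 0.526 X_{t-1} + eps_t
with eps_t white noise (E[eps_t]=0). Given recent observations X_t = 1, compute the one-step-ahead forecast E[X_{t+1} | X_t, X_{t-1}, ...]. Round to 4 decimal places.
E[X_{t+1} \mid \mathcal F_t] = 0.5260

For an AR(p) model X_t = c + sum_i phi_i X_{t-i} + eps_t, the
one-step-ahead conditional mean is
  E[X_{t+1} | X_t, ...] = c + sum_i phi_i X_{t+1-i}.
Substitute known values:
  E[X_{t+1} | ...] = (0.526) * (1)
                   = 0.5260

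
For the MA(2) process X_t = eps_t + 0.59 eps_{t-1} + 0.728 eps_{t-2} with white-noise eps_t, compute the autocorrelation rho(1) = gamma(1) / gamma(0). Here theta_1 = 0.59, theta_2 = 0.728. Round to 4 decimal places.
\rho(1) = 0.5429

For an MA(q) process with theta_0 = 1, the autocovariance is
  gamma(k) = sigma^2 * sum_{i=0..q-k} theta_i * theta_{i+k},
and rho(k) = gamma(k) / gamma(0). Sigma^2 cancels.
  numerator   = (1)*(0.59) + (0.59)*(0.728) = 1.01952.
  denominator = (1)^2 + (0.59)^2 + (0.728)^2 = 1.878084.
  rho(1) = 1.01952 / 1.878084 = 0.5429.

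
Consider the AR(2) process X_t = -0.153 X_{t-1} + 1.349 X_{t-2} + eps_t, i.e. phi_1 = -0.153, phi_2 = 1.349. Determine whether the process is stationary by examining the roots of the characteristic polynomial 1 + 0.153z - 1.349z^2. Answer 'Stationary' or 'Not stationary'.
\text{Not stationary}

The AR(p) characteristic polynomial is P(z) = 1 + 0.153z - 1.349z^2.
Stationarity requires all roots to lie outside the unit circle, i.e. |z| > 1 for every root.
Set 1 + (0.153) z + (-1.349) z^2 = 0, i.e. a z^2 + b z + c = 0 with a = -1.349, b = 0.153, c = 1.
Discriminant D = b^2 - 4ac = (0.153)^2 - 4*(-1.349)*1 = 0.023409 - (-5.396) = 5.419409.
D >= 0, so the roots are real: z = (-b +/- sqrt(D)) / (2a) = (-0.153 +/- 2.327962) / (-2.698).
  z_1 = (-0.153 + 2.327962) / (-2.698) = -0.8061,   |z_1| = 0.8061.
  z_2 = (-0.153 - 2.327962) / (-2.698) = 0.9196,   |z_2| = 0.9196.
Moduli of all roots: 0.8061, 0.9196.
All moduli strictly greater than 1? No.
Verdict: Not stationary.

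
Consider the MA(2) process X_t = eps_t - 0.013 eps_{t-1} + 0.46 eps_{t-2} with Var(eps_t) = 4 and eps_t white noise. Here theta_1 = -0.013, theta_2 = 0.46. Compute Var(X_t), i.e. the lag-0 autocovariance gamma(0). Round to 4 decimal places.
\gamma(0) = 4.8471

For an MA(q) process X_t = eps_t + sum_i theta_i eps_{t-i} with
Var(eps_t) = sigma^2, the variance is
  gamma(0) = sigma^2 * (1 + sum_i theta_i^2).
  sum_i theta_i^2 = (-0.013)^2 + (0.46)^2 = 0.000169 + 0.2116 = 0.211769.
  gamma(0) = 4 * (1 + 0.211769) = 4 * 1.211769 = 4.847076, which rounds to 4.8471.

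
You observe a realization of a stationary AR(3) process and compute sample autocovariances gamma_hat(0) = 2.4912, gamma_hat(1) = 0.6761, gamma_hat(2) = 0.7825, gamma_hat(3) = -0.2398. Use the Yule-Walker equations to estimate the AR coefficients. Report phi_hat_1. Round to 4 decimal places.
\hat\phi_{1} = 0.2700

The Yule-Walker equations for an AR(p) process read, in matrix form,
  Gamma_p phi = r_p,   with   (Gamma_p)_{ij} = gamma(|i - j|),
                       (r_p)_i = gamma(i),   i,j = 1..p.
Substitute the sample gammas (Toeplitz matrix and right-hand side of size 3):
  Gamma_p = [[2.4912, 0.6761, 0.7825], [0.6761, 2.4912, 0.6761], [0.7825, 0.6761, 2.4912]]
  r_p     = [0.6761, 0.7825, -0.2398]
Written out (R1..R3):
  (R1) 2.4912 phi_1 + 0.6761 phi_2 + 0.7825 phi_3 = 0.6761
  (R2) 0.6761 phi_1 + 2.4912 phi_2 + 0.6761 phi_3 = 0.7825
  (R3) 0.7825 phi_1 + 0.6761 phi_2 + 2.4912 phi_3 = -0.2398
Gaussian elimination:
  R2 <- R2 - (0.6761/2.4912) R1 = R2 - (0.271395) R1:  2.30771 phi_2 + 0.463733 phi_3 = 0.59901
  R3 <- R3 - (0.7825/2.4912) R1 = R3 - (0.314106) R1:  0.463733 phi_2 + 2.245412 phi_3 = -0.452167
  R3 <- R3 - (0.463733/2.30771) R2 = R3 - (0.20095) R2:  2.152225 phi_3 = -0.572538
Back-substitution:
  phi_hat_3 = -0.572538 / 2.152225 = -0.266021
  phi_hat_2 = (0.59901 - (0.463733)(-0.266021)) / 2.30771 = 0.313026
  phi_hat_1 = (0.6761 - (0.6761)(0.313026) - (0.7825)(-0.266021)) / 2.4912 = 0.27
So phi_hat = [0.2700, 0.3130, -0.2660].
Therefore phi_hat_1 = 0.2700.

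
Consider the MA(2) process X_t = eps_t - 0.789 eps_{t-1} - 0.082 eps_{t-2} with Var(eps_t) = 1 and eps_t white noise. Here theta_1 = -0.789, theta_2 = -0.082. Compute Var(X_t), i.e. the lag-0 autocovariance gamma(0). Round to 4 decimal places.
\gamma(0) = 1.6292

For an MA(q) process X_t = eps_t + sum_i theta_i eps_{t-i} with
Var(eps_t) = sigma^2, the variance is
  gamma(0) = sigma^2 * (1 + sum_i theta_i^2).
  sum_i theta_i^2 = (-0.789)^2 + (-0.082)^2 = 0.622521 + 0.006724 = 0.629245.
  gamma(0) = 1 * (1 + 0.629245) = 1 * 1.629245 = 1.629245, which rounds to 1.6292.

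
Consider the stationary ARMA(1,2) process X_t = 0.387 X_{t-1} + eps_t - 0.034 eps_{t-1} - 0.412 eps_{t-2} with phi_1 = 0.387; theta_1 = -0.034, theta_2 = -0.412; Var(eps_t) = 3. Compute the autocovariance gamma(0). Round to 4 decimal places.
\gamma(0) = 3.6414

Multiply the model equation by X_{t-k} and take expectations. With theta_0 = psi_0 = 1 and psi_j the MA(infinity) weights, this gives
  gamma(k) - sum_i phi_i gamma(k-i) = c_k,
  c_k = sigma^2 * sum_{j=k..q} theta_j psi_{j-k}   (c_k = 0 for k > q),
using gamma(-m) = gamma(m).
psi-weights needed (psi_j = theta_j + sum_i phi_i psi_{j-i}):
  psi_1 = theta_1 + phi_1 = -0.034 + (0.387) = 0.353
  psi_2 = theta_2 + phi_1 psi_1 = -0.412 + (0.387)(0.353) = -0.275389
Right-hand sides:
  c_0 = sigma^2 (1 + theta_1 psi_1 + theta_2 psi_2) = 3 * (1 + (-0.034)(0.353) + (-0.412)(-0.275389)) = 3 * 1.101458 = 3.304375
  c_1 = sigma^2 (theta_1 + theta_2 psi_1) = 3 * (-0.034 + (-0.412)(0.353)) = -0.538308
  c_2 = sigma^2 theta_2 = 3 * (-0.412) = -1.236
Equations for k = 0 and k = 1 (AR order 1):
  gamma(0) = phi_1 gamma(1) + c_0
  gamma(1) = phi_1 gamma(0) + c_1
Substituting the second into the first: gamma(0) (1 - phi_1^2) = c_0 + phi_1 c_1, so
  gamma(0) = (c_0 + phi_1 c_1) / (1 - phi_1^2) = (3.304375 + (0.387)(-0.538308)) / (1 - (0.387)^2) = 3.09605 / 0.850231 = 3.641422.
Therefore gamma(0) = 3.6414 (to 4 decimal places).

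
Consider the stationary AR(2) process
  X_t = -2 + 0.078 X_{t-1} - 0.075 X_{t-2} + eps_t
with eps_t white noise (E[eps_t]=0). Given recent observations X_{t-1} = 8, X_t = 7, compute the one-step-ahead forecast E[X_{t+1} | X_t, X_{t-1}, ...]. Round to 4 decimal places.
E[X_{t+1} \mid \mathcal F_t] = -2.0540

For an AR(p) model X_t = c + sum_i phi_i X_{t-i} + eps_t, the
one-step-ahead conditional mean is
  E[X_{t+1} | X_t, ...] = c + sum_i phi_i X_{t+1-i}.
Substitute known values:
  E[X_{t+1} | ...] = -2 + (0.078) * (7) + (-0.075) * (8)
                   = -2.0540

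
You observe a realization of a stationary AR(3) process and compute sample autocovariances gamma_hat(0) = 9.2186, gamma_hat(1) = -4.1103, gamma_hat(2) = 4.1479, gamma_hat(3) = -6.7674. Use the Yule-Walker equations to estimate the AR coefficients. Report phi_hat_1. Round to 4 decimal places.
\hat\phi_{1} = -0.1080

The Yule-Walker equations for an AR(p) process read, in matrix form,
  Gamma_p phi = r_p,   with   (Gamma_p)_{ij} = gamma(|i - j|),
                       (r_p)_i = gamma(i),   i,j = 1..p.
Substitute the sample gammas (Toeplitz matrix and right-hand side of size 3):
  Gamma_p = [[9.2186, -4.1103, 4.1479], [-4.1103, 9.2186, -4.1103], [4.1479, -4.1103, 9.2186]]
  r_p     = [-4.1103, 4.1479, -6.7674]
Written out (R1..R3):
  (R1) 9.2186 phi_1 - 4.1103 phi_2 + 4.1479 phi_3 = -4.1103
  (R2) -4.1103 phi_1 + 9.2186 phi_2 - 4.1103 phi_3 = 4.1479
  (R3) 4.1479 phi_1 - 4.1103 phi_2 + 9.2186 phi_3 = -6.7674
Gaussian elimination:
  R2 <- R2 - (-4.1103/9.2186) R1 = R2 - (-0.44587) R1:  7.385939 phi_2 - 2.260875 phi_3 = 2.315239
  R3 <- R3 - (4.1479/9.2186) R1 = R3 - (0.449949) R1:  -2.260875 phi_2 + 7.352256 phi_3 = -4.917975
  R3 <- R3 - (-2.260875/7.385939) R2 = R3 - (-0.306105) R2:  6.660191 phi_3 = -4.209268
Back-substitution:
  phi_hat_3 = -4.209268 / 6.660191 = -0.632004
  phi_hat_2 = (2.315239 - (-2.260875)(-0.632004)) / 7.385939 = 0.120006
  phi_hat_1 = (-4.1103 - (-4.1103)(0.120006) - (4.1479)(-0.632004)) / 9.2186 = -0.107994
So phi_hat = [-0.1080, 0.1200, -0.6320].
Therefore phi_hat_1 = -0.1080.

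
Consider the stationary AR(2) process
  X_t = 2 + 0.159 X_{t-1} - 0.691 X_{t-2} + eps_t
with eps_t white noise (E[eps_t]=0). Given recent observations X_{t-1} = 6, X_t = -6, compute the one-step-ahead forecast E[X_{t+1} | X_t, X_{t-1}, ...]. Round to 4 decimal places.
E[X_{t+1} \mid \mathcal F_t] = -3.1000

For an AR(p) model X_t = c + sum_i phi_i X_{t-i} + eps_t, the
one-step-ahead conditional mean is
  E[X_{t+1} | X_t, ...] = c + sum_i phi_i X_{t+1-i}.
Substitute known values:
  E[X_{t+1} | ...] = 2 + (0.159) * (-6) + (-0.691) * (6)
                   = -3.1000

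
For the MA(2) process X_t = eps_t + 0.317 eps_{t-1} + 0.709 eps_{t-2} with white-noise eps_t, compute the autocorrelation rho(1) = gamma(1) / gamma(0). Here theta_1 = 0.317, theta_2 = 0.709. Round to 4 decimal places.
\rho(1) = 0.3379

For an MA(q) process with theta_0 = 1, the autocovariance is
  gamma(k) = sigma^2 * sum_{i=0..q-k} theta_i * theta_{i+k},
and rho(k) = gamma(k) / gamma(0). Sigma^2 cancels.
  numerator   = (1)*(0.317) + (0.317)*(0.709) = 0.541753.
  denominator = (1)^2 + (0.317)^2 + (0.709)^2 = 1.60317.
  rho(1) = 0.541753 / 1.60317 = 0.3379.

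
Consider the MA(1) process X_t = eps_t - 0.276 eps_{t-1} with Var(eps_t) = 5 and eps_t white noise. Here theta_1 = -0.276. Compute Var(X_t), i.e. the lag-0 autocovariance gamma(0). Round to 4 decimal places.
\gamma(0) = 5.3809

For an MA(q) process X_t = eps_t + sum_i theta_i eps_{t-i} with
Var(eps_t) = sigma^2, the variance is
  gamma(0) = sigma^2 * (1 + sum_i theta_i^2).
  sum_i theta_i^2 = (-0.276)^2 = 0.076176.
  gamma(0) = 5 * (1 + 0.076176) = 5 * 1.076176 = 5.38088, which rounds to 5.3809.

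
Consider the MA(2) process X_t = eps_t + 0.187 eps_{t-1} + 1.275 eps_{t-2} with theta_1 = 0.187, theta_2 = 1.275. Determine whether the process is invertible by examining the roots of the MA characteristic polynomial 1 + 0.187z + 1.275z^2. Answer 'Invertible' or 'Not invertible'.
\text{Not invertible}

The MA(q) characteristic polynomial is P(z) = 1 + 0.187z + 1.275z^2.
Invertibility requires all roots to lie outside the unit circle, i.e. |z| > 1 for every root.
Set 1 + (0.187) z + (1.275) z^2 = 0, i.e. a z^2 + b z + c = 0 with a = 1.275, b = 0.187, c = 1.
Discriminant D = b^2 - 4ac = (0.187)^2 - 4*(1.275)*1 = 0.034969 - (5.1) = -5.065031.
D < 0, so the roots are the complex-conjugate pair z = (-b +/- i sqrt(-D)) / (2a) = -0.0733 +/- 0.8826i.
For a conjugate pair |z|^2 = z * conj(z) = (product of roots) = c/a = 1/(1.275) = 0.784314, so |z| = sqrt(0.784314) = 0.8856 for both roots.
Moduli of all roots: 0.8856, 0.8856.
All moduli strictly greater than 1? No.
Verdict: Not invertible.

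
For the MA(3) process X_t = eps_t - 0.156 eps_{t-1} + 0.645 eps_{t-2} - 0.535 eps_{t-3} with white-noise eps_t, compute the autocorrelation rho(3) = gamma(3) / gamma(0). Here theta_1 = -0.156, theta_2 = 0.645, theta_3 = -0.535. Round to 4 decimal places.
\rho(3) = -0.3099

For an MA(q) process with theta_0 = 1, the autocovariance is
  gamma(k) = sigma^2 * sum_{i=0..q-k} theta_i * theta_{i+k},
and rho(k) = gamma(k) / gamma(0). Sigma^2 cancels.
  numerator   = (1)*(-0.535) = -0.535.
  denominator = (1)^2 + (-0.156)^2 + (0.645)^2 + (-0.535)^2 = 1.726586.
  rho(3) = -0.535 / 1.726586 = -0.3099.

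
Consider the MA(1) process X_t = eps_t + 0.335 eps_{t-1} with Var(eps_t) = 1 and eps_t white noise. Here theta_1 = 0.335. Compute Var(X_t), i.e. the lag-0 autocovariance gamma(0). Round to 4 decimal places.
\gamma(0) = 1.1122

For an MA(q) process X_t = eps_t + sum_i theta_i eps_{t-i} with
Var(eps_t) = sigma^2, the variance is
  gamma(0) = sigma^2 * (1 + sum_i theta_i^2).
  sum_i theta_i^2 = (0.335)^2 = 0.112225.
  gamma(0) = 1 * (1 + 0.112225) = 1 * 1.112225 = 1.112225, which rounds to 1.1122.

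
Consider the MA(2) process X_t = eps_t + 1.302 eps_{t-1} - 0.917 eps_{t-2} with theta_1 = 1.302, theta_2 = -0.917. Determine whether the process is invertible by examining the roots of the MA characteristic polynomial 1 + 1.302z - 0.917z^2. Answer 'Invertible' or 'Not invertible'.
\text{Not invertible}

The MA(q) characteristic polynomial is P(z) = 1 + 1.302z - 0.917z^2.
Invertibility requires all roots to lie outside the unit circle, i.e. |z| > 1 for every root.
Set 1 + (1.302) z + (-0.917) z^2 = 0, i.e. a z^2 + b z + c = 0 with a = -0.917, b = 1.302, c = 1.
Discriminant D = b^2 - 4ac = (1.302)^2 - 4*(-0.917)*1 = 1.695204 - (-3.668) = 5.363204.
D >= 0, so the roots are real: z = (-b +/- sqrt(D)) / (2a) = (-1.302 +/- 2.315859) / (-1.834).
  z_1 = (-1.302 + 2.315859) / (-1.834) = -0.5528,   |z_1| = 0.5528.
  z_2 = (-1.302 - 2.315859) / (-1.834) = 1.9727,   |z_2| = 1.9727.
Moduli of all roots: 0.5528, 1.9727.
All moduli strictly greater than 1? No.
Verdict: Not invertible.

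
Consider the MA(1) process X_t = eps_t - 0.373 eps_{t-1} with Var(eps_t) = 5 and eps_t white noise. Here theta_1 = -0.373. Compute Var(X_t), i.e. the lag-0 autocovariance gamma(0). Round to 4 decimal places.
\gamma(0) = 5.6956

For an MA(q) process X_t = eps_t + sum_i theta_i eps_{t-i} with
Var(eps_t) = sigma^2, the variance is
  gamma(0) = sigma^2 * (1 + sum_i theta_i^2).
  sum_i theta_i^2 = (-0.373)^2 = 0.139129.
  gamma(0) = 5 * (1 + 0.139129) = 5 * 1.139129 = 5.695645, which rounds to 5.6956.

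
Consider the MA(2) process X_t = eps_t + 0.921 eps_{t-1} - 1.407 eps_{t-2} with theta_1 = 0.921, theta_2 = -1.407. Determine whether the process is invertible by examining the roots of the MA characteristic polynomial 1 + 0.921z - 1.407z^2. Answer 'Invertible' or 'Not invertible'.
\text{Not invertible}

The MA(q) characteristic polynomial is P(z) = 1 + 0.921z - 1.407z^2.
Invertibility requires all roots to lie outside the unit circle, i.e. |z| > 1 for every root.
Set 1 + (0.921) z + (-1.407) z^2 = 0, i.e. a z^2 + b z + c = 0 with a = -1.407, b = 0.921, c = 1.
Discriminant D = b^2 - 4ac = (0.921)^2 - 4*(-1.407)*1 = 0.848241 - (-5.628) = 6.476241.
D >= 0, so the roots are real: z = (-b +/- sqrt(D)) / (2a) = (-0.921 +/- 2.544846) / (-2.814).
  z_1 = (-0.921 + 2.544846) / (-2.814) = -0.5771,   |z_1| = 0.5771.
  z_2 = (-0.921 - 2.544846) / (-2.814) = 1.2316,   |z_2| = 1.2316.
Moduli of all roots: 0.5771, 1.2316.
All moduli strictly greater than 1? No.
Verdict: Not invertible.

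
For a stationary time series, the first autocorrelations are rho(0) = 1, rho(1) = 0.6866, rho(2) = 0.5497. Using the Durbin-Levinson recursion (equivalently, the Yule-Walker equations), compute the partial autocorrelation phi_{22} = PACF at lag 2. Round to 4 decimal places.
\phi_{22} = 0.1481

The PACF at lag k is phi_{kk}, the last component of the solution
to the Yule-Walker system G_k phi = r_k where
  (G_k)_{ij} = rho(|i - j|), (r_k)_i = rho(i), i,j = 1..k.
Equivalently, Durbin-Levinson gives phi_{kk} iteratively:
  phi_{11} = rho(1)
  phi_{kk} = [rho(k) - sum_{j=1..k-1} phi_{k-1,j} rho(k-j)]
            / [1 - sum_{j=1..k-1} phi_{k-1,j} rho(j)],
  phi_{k,j} = phi_{k-1,j} - phi_{kk} phi_{k-1,k-j},  j = 1..k-1.
Step k = 1:
  phi_11 = rho(1) = 0.6866.
Step k = 2:
  phi_22 = [rho(2) - phi_11 rho(1)] / [1 - phi_11 rho(1)] = [0.5497 - (0.6866)(0.6866)] / [1 - (0.6866)(0.6866)]
         = 0.07828044 / 0.52858044 = 0.1481.
Therefore phi_{22} = 0.1481.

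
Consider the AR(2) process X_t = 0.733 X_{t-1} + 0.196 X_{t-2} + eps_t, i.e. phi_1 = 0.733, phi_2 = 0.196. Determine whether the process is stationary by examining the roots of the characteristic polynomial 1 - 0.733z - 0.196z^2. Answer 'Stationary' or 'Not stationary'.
\text{Stationary}

The AR(p) characteristic polynomial is P(z) = 1 - 0.733z - 0.196z^2.
Stationarity requires all roots to lie outside the unit circle, i.e. |z| > 1 for every root.
Set 1 + (-0.733) z + (-0.196) z^2 = 0, i.e. a z^2 + b z + c = 0 with a = -0.196, b = -0.733, c = 1.
Discriminant D = b^2 - 4ac = (-0.733)^2 - 4*(-0.196)*1 = 0.537289 - (-0.784) = 1.321289.
D >= 0, so the roots are real: z = (-b +/- sqrt(D)) / (2a) = (0.733 +/- 1.149473) / (-0.392).
  z_1 = (0.733 + 1.149473) / (-0.392) = -4.8022,   |z_1| = 4.8022.
  z_2 = (0.733 - 1.149473) / (-0.392) = 1.0624,   |z_2| = 1.0624.
Moduli of all roots: 4.8022, 1.0624.
All moduli strictly greater than 1? Yes.
Verdict: Stationary.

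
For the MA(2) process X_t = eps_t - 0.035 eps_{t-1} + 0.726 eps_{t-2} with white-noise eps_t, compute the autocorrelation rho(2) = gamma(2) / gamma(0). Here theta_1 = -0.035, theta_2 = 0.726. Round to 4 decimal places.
\rho(2) = 0.4750

For an MA(q) process with theta_0 = 1, the autocovariance is
  gamma(k) = sigma^2 * sum_{i=0..q-k} theta_i * theta_{i+k},
and rho(k) = gamma(k) / gamma(0). Sigma^2 cancels.
  numerator   = (1)*(0.726) = 0.726.
  denominator = (1)^2 + (-0.035)^2 + (0.726)^2 = 1.528301.
  rho(2) = 0.726 / 1.528301 = 0.4750.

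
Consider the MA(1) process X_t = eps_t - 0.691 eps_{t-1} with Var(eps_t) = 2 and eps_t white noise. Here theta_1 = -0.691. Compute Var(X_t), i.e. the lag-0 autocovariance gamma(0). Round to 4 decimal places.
\gamma(0) = 2.9550

For an MA(q) process X_t = eps_t + sum_i theta_i eps_{t-i} with
Var(eps_t) = sigma^2, the variance is
  gamma(0) = sigma^2 * (1 + sum_i theta_i^2).
  sum_i theta_i^2 = (-0.691)^2 = 0.477481.
  gamma(0) = 2 * (1 + 0.477481) = 2 * 1.477481 = 2.954962, which rounds to 2.9550.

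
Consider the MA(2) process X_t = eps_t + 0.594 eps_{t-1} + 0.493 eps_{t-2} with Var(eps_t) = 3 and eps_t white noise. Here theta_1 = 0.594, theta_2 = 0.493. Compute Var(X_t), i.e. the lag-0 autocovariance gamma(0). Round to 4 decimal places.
\gamma(0) = 4.7877

For an MA(q) process X_t = eps_t + sum_i theta_i eps_{t-i} with
Var(eps_t) = sigma^2, the variance is
  gamma(0) = sigma^2 * (1 + sum_i theta_i^2).
  sum_i theta_i^2 = (0.594)^2 + (0.493)^2 = 0.352836 + 0.243049 = 0.595885.
  gamma(0) = 3 * (1 + 0.595885) = 3 * 1.595885 = 4.787655, which rounds to 4.7877.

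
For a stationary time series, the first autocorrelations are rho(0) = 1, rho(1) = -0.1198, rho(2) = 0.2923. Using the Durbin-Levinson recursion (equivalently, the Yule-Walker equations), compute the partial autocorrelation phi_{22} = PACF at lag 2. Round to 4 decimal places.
\phi_{22} = 0.2820

The PACF at lag k is phi_{kk}, the last component of the solution
to the Yule-Walker system G_k phi = r_k where
  (G_k)_{ij} = rho(|i - j|), (r_k)_i = rho(i), i,j = 1..k.
Equivalently, Durbin-Levinson gives phi_{kk} iteratively:
  phi_{11} = rho(1)
  phi_{kk} = [rho(k) - sum_{j=1..k-1} phi_{k-1,j} rho(k-j)]
            / [1 - sum_{j=1..k-1} phi_{k-1,j} rho(j)],
  phi_{k,j} = phi_{k-1,j} - phi_{kk} phi_{k-1,k-j},  j = 1..k-1.
Step k = 1:
  phi_11 = rho(1) = -0.1198.
Step k = 2:
  phi_22 = [rho(2) - phi_11 rho(1)] / [1 - phi_11 rho(1)] = [0.2923 - (-0.1198)(-0.1198)] / [1 - (-0.1198)(-0.1198)]
         = 0.27794796 / 0.98564796 = 0.282.
Therefore phi_{22} = 0.2820.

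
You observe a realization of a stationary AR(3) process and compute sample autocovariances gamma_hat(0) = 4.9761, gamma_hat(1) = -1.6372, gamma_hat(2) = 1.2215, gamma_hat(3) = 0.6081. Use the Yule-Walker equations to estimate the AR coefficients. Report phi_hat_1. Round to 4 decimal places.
\hat\phi_{1} = -0.3210

The Yule-Walker equations for an AR(p) process read, in matrix form,
  Gamma_p phi = r_p,   with   (Gamma_p)_{ij} = gamma(|i - j|),
                       (r_p)_i = gamma(i),   i,j = 1..p.
Substitute the sample gammas (Toeplitz matrix and right-hand side of size 3):
  Gamma_p = [[4.9761, -1.6372, 1.2215], [-1.6372, 4.9761, -1.6372], [1.2215, -1.6372, 4.9761]]
  r_p     = [-1.6372, 1.2215, 0.6081]
Written out (R1..R3):
  (R1) 4.9761 phi_1 - 1.6372 phi_2 + 1.2215 phi_3 = -1.6372
  (R2) -1.6372 phi_1 + 4.9761 phi_2 - 1.6372 phi_3 = 1.2215
  (R3) 1.2215 phi_1 - 1.6372 phi_2 + 4.9761 phi_3 = 0.6081
Gaussian elimination:
  R2 <- R2 - (-1.6372/4.9761) R1 = R2 - (-0.329013) R1:  4.43744 phi_2 - 1.235311 phi_3 = 0.68284
  R3 <- R3 - (1.2215/4.9761) R1 = R3 - (0.245473) R1:  -1.235311 phi_2 + 4.676254 phi_3 = 1.009989
  R3 <- R3 - (-1.235311/4.43744) R2 = R3 - (-0.278384) R2:  4.332364 phi_3 = 1.200081
Back-substitution:
  phi_hat_3 = 1.200081 / 4.332364 = 0.277004
  phi_hat_2 = (0.68284 - (-1.235311)(0.277004)) / 4.43744 = 0.230995
  phi_hat_1 = (-1.6372 - (-1.6372)(0.230995) - (1.2215)(0.277004)) / 4.9761 = -0.321009
So phi_hat = [-0.3210, 0.2310, 0.2770].
Therefore phi_hat_1 = -0.3210.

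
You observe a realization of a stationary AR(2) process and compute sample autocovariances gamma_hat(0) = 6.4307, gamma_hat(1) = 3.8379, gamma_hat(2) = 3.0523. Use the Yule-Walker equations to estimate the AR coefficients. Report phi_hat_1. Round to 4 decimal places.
\hat\phi_{1} = 0.4870

The Yule-Walker equations for an AR(p) process read, in matrix form,
  Gamma_p phi = r_p,   with   (Gamma_p)_{ij} = gamma(|i - j|),
                       (r_p)_i = gamma(i),   i,j = 1..p.
Substitute the sample gammas (Toeplitz matrix and right-hand side of size 2):
  Gamma_p = [[6.4307, 3.8379], [3.8379, 6.4307]]
  r_p     = [3.8379, 3.0523]
Written out:
  6.4307 phi_1 + 3.8379 phi_2 = 3.8379
  3.8379 phi_1 + 6.4307 phi_2 = 3.0523
Solve by Cramer's rule:
  det = gamma(0)^2 - gamma(1)^2 = (6.4307)^2 - (3.8379)^2 = 41.35390249 - 14.72947641 = 26.62442608
  phi_hat_1 = [gamma(1) gamma(0) - gamma(1) gamma(2)] / det = [(3.8379)(6.4307) - (3.8379)(3.0523)] / 26.62442608 = 12.96596136 / 26.62442608 = 0.487
  phi_hat_2 = [gamma(0) gamma(2) - gamma(1)^2] / det = [(6.4307)(3.0523) - (3.8379)^2] / 26.62442608 = 4.8989492 / 26.62442608 = 0.184
So phi_hat = [0.4870, 0.1840].
Therefore phi_hat_1 = 0.4870.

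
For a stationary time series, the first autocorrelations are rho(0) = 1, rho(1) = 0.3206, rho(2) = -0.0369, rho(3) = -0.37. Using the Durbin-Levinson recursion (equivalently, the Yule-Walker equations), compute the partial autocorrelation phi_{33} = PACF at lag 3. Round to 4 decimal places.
\phi_{33} = -0.3500

The PACF at lag k is phi_{kk}, the last component of the solution
to the Yule-Walker system G_k phi = r_k where
  (G_k)_{ij} = rho(|i - j|), (r_k)_i = rho(i), i,j = 1..k.
Equivalently, Durbin-Levinson gives phi_{kk} iteratively:
  phi_{11} = rho(1)
  phi_{kk} = [rho(k) - sum_{j=1..k-1} phi_{k-1,j} rho(k-j)]
            / [1 - sum_{j=1..k-1} phi_{k-1,j} rho(j)],
  phi_{k,j} = phi_{k-1,j} - phi_{kk} phi_{k-1,k-j},  j = 1..k-1.
Step k = 1:
  phi_11 = rho(1) = 0.3206.
Step k = 2:
  phi_22 = [rho(2) - phi_11 rho(1)] / [1 - phi_11 rho(1)] = [-0.0369 - (0.3206)(0.3206)] / [1 - (0.3206)(0.3206)]
         = -0.13968436 / 0.89721564 = -0.155686.
  Update: phi_21 = phi_11 - phi_22 phi_11 = 0.3206 - (-0.155686)(0.3206) = 0.370513.
Step k = 3:
  phi_33 = [rho(3) - phi_21 rho(2) - phi_22 rho(1)] / [1 - phi_21 rho(1) - phi_22 rho(2)]
    numerator   = -0.37 - (0.370513)(-0.0369) - (-0.155686)(0.3206) = -0.30641498
    denominator = 1 - (0.370513)(0.3206) - (-0.155686)(-0.0369) = 0.87546867
  phi_33 = -0.30641498 / 0.87546867 = -0.35.
Therefore phi_{33} = -0.3500.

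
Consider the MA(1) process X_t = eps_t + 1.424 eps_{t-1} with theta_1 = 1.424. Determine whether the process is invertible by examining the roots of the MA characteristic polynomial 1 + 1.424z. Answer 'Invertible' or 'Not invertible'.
\text{Not invertible}

The MA(q) characteristic polynomial is P(z) = 1 + 1.424z.
Invertibility requires all roots to lie outside the unit circle, i.e. |z| > 1 for every root.
This is linear in z: 1 + (1.424) z = 0  =>  z = -1/(1.424) = -0.702247,  |z| = 0.702247.
Moduli of all roots: 0.7022.
All moduli strictly greater than 1? No.
Verdict: Not invertible.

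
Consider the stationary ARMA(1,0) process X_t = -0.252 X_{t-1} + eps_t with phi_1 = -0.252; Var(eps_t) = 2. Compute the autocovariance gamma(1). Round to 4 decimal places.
\gamma(1) = -0.5382

Multiply the model equation by X_{t-k} and take expectations. With theta_0 = psi_0 = 1 and psi_j the MA(infinity) weights, this gives
  gamma(k) - sum_i phi_i gamma(k-i) = c_k,
  c_k = sigma^2 * sum_{j=k..q} theta_j psi_{j-k}   (c_k = 0 for k > q),
using gamma(-m) = gamma(m).
Pure AR (q = 0): c_0 = sigma^2 = 2, c_k = 0 for k >= 1.
Equations for k = 0 and k = 1 (AR order 1):
  gamma(0) = phi_1 gamma(1) + c_0
  gamma(1) = phi_1 gamma(0) + c_1
Substituting the second into the first: gamma(0) (1 - phi_1^2) = c_0 + phi_1 c_1, so
  gamma(0) = c_0 / (1 - phi_1^2) = 2 / (1 - (-0.252)^2) = 2 / 0.936496 = 2.13562.
  gamma(1) = phi_1 gamma(0) = (-0.252)(2.13562) = -0.538176.
Therefore gamma(1) = -0.5382 (to 4 decimal places).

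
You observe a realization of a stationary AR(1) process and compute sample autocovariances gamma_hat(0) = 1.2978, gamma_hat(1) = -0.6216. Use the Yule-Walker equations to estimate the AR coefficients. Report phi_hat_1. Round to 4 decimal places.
\hat\phi_{1} = -0.4790

The Yule-Walker equations for an AR(p) process read, in matrix form,
  Gamma_p phi = r_p,   with   (Gamma_p)_{ij} = gamma(|i - j|),
                       (r_p)_i = gamma(i),   i,j = 1..p.
Substitute the sample gammas (Toeplitz matrix and right-hand side of size 1):
  Gamma_p = [[1.2978]]
  r_p     = [-0.6216]
With p = 1 this is the single equation gamma(0) phi_1 = gamma(1):
  phi_hat_1 = gamma(1) / gamma(0) = -0.6216 / 1.2978 = -0.4790.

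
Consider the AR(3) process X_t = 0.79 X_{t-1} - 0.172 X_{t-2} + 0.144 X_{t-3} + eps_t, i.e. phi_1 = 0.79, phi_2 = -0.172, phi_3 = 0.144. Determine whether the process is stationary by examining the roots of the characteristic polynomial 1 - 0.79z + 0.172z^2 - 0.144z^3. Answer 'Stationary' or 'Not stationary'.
\text{Stationary}

The AR(p) characteristic polynomial is P(z) = 1 - 0.79z + 0.172z^2 - 0.144z^3.
Stationarity requires all roots to lie outside the unit circle, i.e. |z| > 1 for every root.
Degree 3: look for a simple real root z0 first, then factor out (1 - z/z0) and solve the remaining quadratic.
Testing z0 = 1.25: P(1.25) = 1 + (-0.79)(1.25) + (0.172)(1.25)^2 + (-0.144)(1.25)^3
  = 1 + (-0.9875) + (0.26875) + (-0.28125) = 0.  So z_0 = 1.25 is a root, |z_0| = 1.25.
Divide out the factor (1 - 0.8 z) = (1 - z/z0) (since 1/z0 = 0.8):
  P(z) = (1 - 0.8 z)(1 + (0.01) z + (0.18) z^2)
  [check: z-coef 0.01 - (0.8) = -0.79; z^2-coef 0.18 - (0.8)(0.01) = 0.172; z^3-coef -(0.8)(0.18) = -0.144.]
Remaining roots from the quadratic factor 1 + (0.01) z + (0.18) z^2:
  Set 1 + (0.01) z + (0.18) z^2 = 0, i.e. a z^2 + b z + c = 0 with a = 0.18, b = 0.01, c = 1.
  Discriminant D = b^2 - 4ac = (0.01)^2 - 4*(0.18)*1 = 0.0001 - (0.72) = -0.7199.
  D < 0, so the roots are the complex-conjugate pair z = (-b +/- i sqrt(-D)) / (2a) = -0.0278 +/- 2.3569i.
  For a conjugate pair |z|^2 = z * conj(z) = (product of roots) = c/a = 1/(0.18) = 5.555556, so |z| = sqrt(5.555556) = 2.357 for both roots.
Moduli of all roots: 1.2500, 2.3570, 2.3570.
All moduli strictly greater than 1? Yes.
Verdict: Stationary.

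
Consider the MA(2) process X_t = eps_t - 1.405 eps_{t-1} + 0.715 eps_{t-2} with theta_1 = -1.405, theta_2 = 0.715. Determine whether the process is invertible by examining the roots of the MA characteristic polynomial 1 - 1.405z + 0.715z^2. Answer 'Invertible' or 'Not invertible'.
\text{Invertible}

The MA(q) characteristic polynomial is P(z) = 1 - 1.405z + 0.715z^2.
Invertibility requires all roots to lie outside the unit circle, i.e. |z| > 1 for every root.
Set 1 + (-1.405) z + (0.715) z^2 = 0, i.e. a z^2 + b z + c = 0 with a = 0.715, b = -1.405, c = 1.
Discriminant D = b^2 - 4ac = (-1.405)^2 - 4*(0.715)*1 = 1.974025 - (2.86) = -0.885975.
D < 0, so the roots are the complex-conjugate pair z = (-b +/- i sqrt(-D)) / (2a) = 0.9825 +/- 0.6582i.
For a conjugate pair |z|^2 = z * conj(z) = (product of roots) = c/a = 1/(0.715) = 1.398601, so |z| = sqrt(1.398601) = 1.1826 for both roots.
Moduli of all roots: 1.1826, 1.1826.
All moduli strictly greater than 1? Yes.
Verdict: Invertible.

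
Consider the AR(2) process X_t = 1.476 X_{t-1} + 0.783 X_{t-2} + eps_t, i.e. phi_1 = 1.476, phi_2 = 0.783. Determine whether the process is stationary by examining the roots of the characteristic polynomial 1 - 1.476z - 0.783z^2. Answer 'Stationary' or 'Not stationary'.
\text{Not stationary}

The AR(p) characteristic polynomial is P(z) = 1 - 1.476z - 0.783z^2.
Stationarity requires all roots to lie outside the unit circle, i.e. |z| > 1 for every root.
Set 1 + (-1.476) z + (-0.783) z^2 = 0, i.e. a z^2 + b z + c = 0 with a = -0.783, b = -1.476, c = 1.
Discriminant D = b^2 - 4ac = (-1.476)^2 - 4*(-0.783)*1 = 2.178576 - (-3.132) = 5.310576.
D >= 0, so the roots are real: z = (-b +/- sqrt(D)) / (2a) = (1.476 +/- 2.304469) / (-1.566).
  z_1 = (1.476 + 2.304469) / (-1.566) = -2.4141,   |z_1| = 2.4141.
  z_2 = (1.476 - 2.304469) / (-1.566) = 0.529,   |z_2| = 0.529.
Moduli of all roots: 2.4141, 0.5290.
All moduli strictly greater than 1? No.
Verdict: Not stationary.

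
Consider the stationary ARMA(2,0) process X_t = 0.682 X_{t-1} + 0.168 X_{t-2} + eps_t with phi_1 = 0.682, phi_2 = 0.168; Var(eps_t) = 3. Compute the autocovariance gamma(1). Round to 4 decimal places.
\gamma(1) = 7.7134

Multiply the model equation by X_{t-k} and take expectations. With theta_0 = psi_0 = 1 and psi_j the MA(infinity) weights, this gives
  gamma(k) - sum_i phi_i gamma(k-i) = c_k,
  c_k = sigma^2 * sum_{j=k..q} theta_j psi_{j-k}   (c_k = 0 for k > q),
using gamma(-m) = gamma(m).
Pure AR (q = 0): c_0 = sigma^2 = 3, c_k = 0 for k >= 1.
Equations for k = 0, 1, 2 (AR order 2, c_2 = 0):
  (E0) gamma(0) = phi_1 gamma(1) + phi_2 gamma(2) + c_0
  (E1) gamma(1) = phi_1 gamma(0) + phi_2 gamma(1) + c_1
  (E2) gamma(2) = phi_1 gamma(1) + phi_2 gamma(0)
From (E1): gamma(1) = A gamma(0) + B with
  A = phi_1 / (1 - phi_2) = 0.682 / 0.832 = 0.819712,   B = c_1 / (1 - phi_2) = 0 / 0.832 = 0.
Insert (E2) into (E0): gamma(0) (1 - phi_2^2) = phi_1 (1 + phi_2) gamma(1) + c_0.
  phi_1 (1 + phi_2) = (0.682)(1.168) = 0.796576,   1 - phi_2^2 = 0.971776.
Replace gamma(1) by A gamma(0) + B and collect gamma(0):
  gamma(0) [0.971776 - (0.796576)(0.819712)] = c_0 = 3
  gamma(0) * 0.318813 = 3
  gamma(0) = 3 / 0.318813 = 9.409891.
  gamma(1) = A gamma(0) = (0.819712)(9.409891) = 7.713396.
Therefore gamma(1) = 7.7134 (to 4 decimal places).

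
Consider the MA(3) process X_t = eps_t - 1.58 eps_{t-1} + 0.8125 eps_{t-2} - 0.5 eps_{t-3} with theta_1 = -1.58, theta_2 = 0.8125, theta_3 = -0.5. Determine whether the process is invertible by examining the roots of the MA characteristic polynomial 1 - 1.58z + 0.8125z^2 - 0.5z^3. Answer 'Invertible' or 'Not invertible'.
\text{Not invertible}

The MA(q) characteristic polynomial is P(z) = 1 - 1.58z + 0.8125z^2 - 0.5z^3.
Invertibility requires all roots to lie outside the unit circle, i.e. |z| > 1 for every root.
Degree 3: look for a simple real root z0 first, then factor out (1 - z/z0) and solve the remaining quadratic.
Testing z0 = 0.8: P(0.8) = 1 + (-1.58)(0.8) + (0.8125)(0.8)^2 + (-0.5)(0.8)^3
  = 1 + (-1.264) + (0.52) + (-0.256) = 0.  So z_0 = 0.8 is a root, |z_0| = 0.8.
Divide out the factor (1 - 1.25 z) = (1 - z/z0) (since 1/z0 = 1.25):
  P(z) = (1 - 1.25 z)(1 + (-0.33) z + (0.4) z^2)
  [check: z-coef -0.33 - (1.25) = -1.58; z^2-coef 0.4 - (1.25)(-0.33) = 0.8125; z^3-coef -(1.25)(0.4) = -0.5.]
Remaining roots from the quadratic factor 1 + (-0.33) z + (0.4) z^2:
  Set 1 + (-0.33) z + (0.4) z^2 = 0, i.e. a z^2 + b z + c = 0 with a = 0.4, b = -0.33, c = 1.
  Discriminant D = b^2 - 4ac = (-0.33)^2 - 4*(0.4)*1 = 0.1089 - (1.6) = -1.4911.
  D < 0, so the roots are the complex-conjugate pair z = (-b +/- i sqrt(-D)) / (2a) = 0.4125 +/- 1.5264i.
  For a conjugate pair |z|^2 = z * conj(z) = (product of roots) = c/a = 1/(0.4) = 2.5, so |z| = sqrt(2.5) = 1.5811 for both roots.
Moduli of all roots: 0.8000, 1.5811, 1.5811.
All moduli strictly greater than 1? No.
Verdict: Not invertible.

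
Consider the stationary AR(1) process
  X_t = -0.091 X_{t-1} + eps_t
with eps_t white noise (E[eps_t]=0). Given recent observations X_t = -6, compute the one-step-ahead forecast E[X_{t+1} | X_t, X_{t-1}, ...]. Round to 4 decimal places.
E[X_{t+1} \mid \mathcal F_t] = 0.5460

For an AR(p) model X_t = c + sum_i phi_i X_{t-i} + eps_t, the
one-step-ahead conditional mean is
  E[X_{t+1} | X_t, ...] = c + sum_i phi_i X_{t+1-i}.
Substitute known values:
  E[X_{t+1} | ...] = (-0.091) * (-6)
                   = 0.5460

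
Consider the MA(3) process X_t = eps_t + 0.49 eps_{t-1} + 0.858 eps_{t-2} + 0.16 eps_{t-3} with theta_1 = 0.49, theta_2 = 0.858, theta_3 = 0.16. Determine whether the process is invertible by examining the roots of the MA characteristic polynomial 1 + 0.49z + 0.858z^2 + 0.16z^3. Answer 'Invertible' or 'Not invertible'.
\text{Invertible}

The MA(q) characteristic polynomial is P(z) = 1 + 0.49z + 0.858z^2 + 0.16z^3.
Invertibility requires all roots to lie outside the unit circle, i.e. |z| > 1 for every root.
Degree 3: look for a simple real root z0 first, then factor out (1 - z/z0) and solve the remaining quadratic.
Testing z0 = -5: P(-5) = 1 + (0.49)(-5) + (0.858)(-5)^2 + (0.16)(-5)^3
  = 1 + (-2.45) + (21.45) + (-20) = 0.  So z_0 = -5 is a root, |z_0| = 5.
Divide out the factor (1 + 0.2 z) = (1 - z/z0) (since 1/z0 = -0.2):
  P(z) = (1 + 0.2 z)(1 + (0.29) z + (0.8) z^2)
  [check: z-coef 0.29 - (-0.2) = 0.49; z^2-coef 0.8 - (-0.2)(0.29) = 0.858; z^3-coef -(-0.2)(0.8) = 0.16.]
Remaining roots from the quadratic factor 1 + (0.29) z + (0.8) z^2:
  Set 1 + (0.29) z + (0.8) z^2 = 0, i.e. a z^2 + b z + c = 0 with a = 0.8, b = 0.29, c = 1.
  Discriminant D = b^2 - 4ac = (0.29)^2 - 4*(0.8)*1 = 0.0841 - (3.2) = -3.1159.
  D < 0, so the roots are the complex-conjugate pair z = (-b +/- i sqrt(-D)) / (2a) = -0.1812 +/- 1.1032i.
  For a conjugate pair |z|^2 = z * conj(z) = (product of roots) = c/a = 1/(0.8) = 1.25, so |z| = sqrt(1.25) = 1.118 for both roots.
Moduli of all roots: 5.0000, 1.1180, 1.1180.
All moduli strictly greater than 1? Yes.
Verdict: Invertible.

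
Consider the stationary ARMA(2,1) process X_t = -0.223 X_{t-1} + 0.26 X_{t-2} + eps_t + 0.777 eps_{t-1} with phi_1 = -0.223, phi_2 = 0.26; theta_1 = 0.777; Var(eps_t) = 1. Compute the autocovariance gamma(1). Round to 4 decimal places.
\gamma(1) = 0.6464

Multiply the model equation by X_{t-k} and take expectations. With theta_0 = psi_0 = 1 and psi_j the MA(infinity) weights, this gives
  gamma(k) - sum_i phi_i gamma(k-i) = c_k,
  c_k = sigma^2 * sum_{j=k..q} theta_j psi_{j-k}   (c_k = 0 for k > q),
using gamma(-m) = gamma(m).
psi-weights needed (psi_j = theta_j + sum_i phi_i psi_{j-i}):
  psi_1 = theta_1 + phi_1 = 0.777 + (-0.223) = 0.554
Right-hand sides:
  c_0 = sigma^2 (1 + theta_1 psi_1) = 1 * (1 + (0.777)(0.554)) = 1 * 1.430458 = 1.430458
  c_1 = sigma^2 theta_1 = 1 * (0.777) = 0.777
  c_2 = 0
Equations for k = 0, 1, 2 (AR order 2, c_2 = 0):
  (E0) gamma(0) = phi_1 gamma(1) + phi_2 gamma(2) + c_0
  (E1) gamma(1) = phi_1 gamma(0) + phi_2 gamma(1) + c_1
  (E2) gamma(2) = phi_1 gamma(1) + phi_2 gamma(0)
From (E1): gamma(1) = A gamma(0) + B with
  A = phi_1 / (1 - phi_2) = -0.223 / 0.74 = -0.301351,   B = c_1 / (1 - phi_2) = 0.777 / 0.74 = 1.05.
Insert (E2) into (E0): gamma(0) (1 - phi_2^2) = phi_1 (1 + phi_2) gamma(1) + c_0.
  phi_1 (1 + phi_2) = (-0.223)(1.26) = -0.28098,   1 - phi_2^2 = 0.9324.
Replace gamma(1) by A gamma(0) + B and collect gamma(0):
  gamma(0) [0.9324 - (-0.28098)(-0.301351)] = (-0.28098)(1.05) + 1.430458
  gamma(0) * 0.847726 = 1.135429
  gamma(0) = 1.135429 / 0.847726 = 1.339382.
  gamma(1) = A gamma(0) + B = (-0.301351)(1.339382) + (1.05) = 0.646376.
Therefore gamma(1) = 0.6464 (to 4 decimal places).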